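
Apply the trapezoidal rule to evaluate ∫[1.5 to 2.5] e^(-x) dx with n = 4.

f(x) = e^(-x)
a = 1.5, b = 2.5, n = 4
h = (b - a)/n = 0.250000

Trapezoidal rule: (h/2)[f(x₀) + 2f(x₁) + 2f(x₂) + ... + f(xₙ)]

x_0 = 1.5000, f(x_0) = 0.223130, coefficient = 1
x_1 = 1.7500, f(x_1) = 0.173774, coefficient = 2
x_2 = 2.0000, f(x_2) = 0.135335, coefficient = 2
x_3 = 2.2500, f(x_3) = 0.105399, coefficient = 2
x_4 = 2.5000, f(x_4) = 0.082085, coefficient = 1

I ≈ (0.250000/2) × 1.134232 = 0.141779
Exact value: 0.141045
Error: 0.000734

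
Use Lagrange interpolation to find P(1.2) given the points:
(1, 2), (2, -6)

Lagrange interpolation formula:
P(x) = Σ yᵢ × Lᵢ(x)
where Lᵢ(x) = Π_{j≠i} (x - xⱼ)/(xᵢ - xⱼ)

L_0(1.2) = (1.2 - 2)/(1 - 2) = 0.800000
L_1(1.2) = (1.2 - 1)/(2 - 1) = 0.200000

P(1.2) = 2×L_0(1.2) + (-6)×L_1(1.2)
P(1.2) = 0.400000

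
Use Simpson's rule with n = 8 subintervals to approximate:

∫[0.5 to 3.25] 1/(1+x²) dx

f(x) = 1/(1+x²)
a = 0.5, b = 3.25, n = 8
h = (b - a)/n = 0.343750

Simpson's rule: (h/3)[f(x₀) + 4f(x₁) + 2f(x₂) + ... + f(xₙ)]

x_0 = 0.5000, f(x_0) = 0.800000, coefficient = 1
x_1 = 0.8438, f(x_1) = 0.584141, coefficient = 4
x_2 = 1.1875, f(x_2) = 0.414911, coefficient = 2
x_3 = 1.5312, f(x_3) = 0.298978, coefficient = 4
x_4 = 1.8750, f(x_4) = 0.221453, coefficient = 2
x_5 = 2.2188, f(x_5) = 0.168838, coefficient = 4
x_6 = 2.5625, f(x_6) = 0.132163, coefficient = 2
x_7 = 2.9062, f(x_7) = 0.105862, coefficient = 4
x_8 = 3.2500, f(x_8) = 0.086486, coefficient = 1

I ≈ (0.343750/3) × 7.054816 = 0.808364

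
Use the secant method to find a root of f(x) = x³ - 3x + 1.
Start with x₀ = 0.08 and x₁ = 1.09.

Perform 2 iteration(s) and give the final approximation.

f(x) = x³ - 3x + 1
x₀ = 0.08, x₁ = 1.09

Secant formula: x_{n+1} = x_n - f(x_n)(x_n - x_{n-1})/(f(x_n) - f(x_{n-1}))

Iteration 1:
  f(0.080000) = 0.760512
  f(1.090000) = -0.974971
  x_2 = 1.090000 - (-0.974971)×(1.090000 - 0.080000)/(-0.974971 - 0.760512)
       = 0.522596
Iteration 2:
  f(1.090000) = -0.974971
  f(0.522596) = -0.425063
  x_3 = 0.522596 - (-0.425063)×(0.522596 - 1.090000)/(-0.425063 - (-0.974971))
       = 0.084009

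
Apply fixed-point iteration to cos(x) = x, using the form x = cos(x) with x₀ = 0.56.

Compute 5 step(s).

Equation: cos(x) = x
Fixed-point form: x = cos(x)
x₀ = 0.56

x_1 = g(0.560000) = 0.847255
x_2 = g(0.847255) = 0.662043
x_3 = g(0.662043) = 0.788738
x_4 = g(0.788738) = 0.704741
x_5 = g(0.704741) = 0.761779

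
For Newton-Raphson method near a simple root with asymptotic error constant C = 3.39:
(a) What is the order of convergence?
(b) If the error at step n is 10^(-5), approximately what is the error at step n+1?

(a) Newton-Raphson has quadratic (order 2) convergence near simple roots.
    This means |e_{n+1}| ≈ C|e_n|².

(b) With |e_n| = 10^(-5) and C = 3.39:
    |e_{n+1}| ≈ 3.39 × (10^(-5))² = 3.39 × 10^(-10)

(a) 2 (quadratic); (b) |e_{n+1}| ≈ 3.390e-10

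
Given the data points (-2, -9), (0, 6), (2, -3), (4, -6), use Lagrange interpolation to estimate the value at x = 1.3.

Lagrange interpolation formula:
P(x) = Σ yᵢ × Lᵢ(x)
where Lᵢ(x) = Π_{j≠i} (x - xⱼ)/(xᵢ - xⱼ)

L_0(1.3) = (1.3 - 0)/(-2 - 0) × (1.3 - 2)/(-2 - 2) × (1.3 - 4)/(-2 - 4) = -0.051187
L_1(1.3) = (1.3 - (-2))/(0 - (-2)) × (1.3 - 2)/(0 - 2) × (1.3 - 4)/(0 - 4) = 0.389812
L_2(1.3) = (1.3 - (-2))/(2 - (-2)) × (1.3 - 0)/(2 - 0) × (1.3 - 4)/(2 - 4) = 0.723938
L_3(1.3) = (1.3 - (-2))/(4 - (-2)) × (1.3 - 0)/(4 - 0) × (1.3 - 2)/(4 - 2) = -0.062562

P(1.3) = (-9)×L_0(1.3) + 6×L_1(1.3) + (-3)×L_2(1.3) + (-6)×L_3(1.3)
P(1.3) = 1.003125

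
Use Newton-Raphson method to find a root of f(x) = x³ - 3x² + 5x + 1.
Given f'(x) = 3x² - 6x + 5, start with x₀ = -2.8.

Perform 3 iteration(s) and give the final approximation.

f(x) = x³ - 3x² + 5x + 1
f'(x) = 3x² - 6x + 5
x₀ = -2.8

Newton-Raphson formula: x_{n+1} = x_n - f(x_n)/f'(x_n)

Iteration 1:
  f(-2.800000) = -58.472000
  f'(-2.800000) = 45.320000
  x_1 = -2.800000 - (-58.472000)/45.320000 = -1.509797
Iteration 2:
  f(-1.509797) = -16.829009
  f'(-1.509797) = 20.897243
  x_2 = -1.509797 - (-16.829009)/20.897243 = -0.704475
Iteration 3:
  f(-0.704475) = -4.360851
  f'(-0.704475) = 10.715706
  x_3 = -0.704475 - (-4.360851)/10.715706 = -0.297516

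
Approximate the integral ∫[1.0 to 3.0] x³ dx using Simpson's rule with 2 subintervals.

f(x) = x³
a = 1.0, b = 3.0, n = 2
h = (b - a)/n = 1.000000

Simpson's rule: (h/3)[f(x₀) + 4f(x₁) + 2f(x₂) + ... + f(xₙ)]

x_0 = 1.0000, f(x_0) = 1.000000, coefficient = 1
x_1 = 2.0000, f(x_1) = 8.000000, coefficient = 4
x_2 = 3.0000, f(x_2) = 27.000000, coefficient = 1

I ≈ (1.000000/3) × 60.000000 = 20.000000
Exact value: 20.000000
Error: 0.000000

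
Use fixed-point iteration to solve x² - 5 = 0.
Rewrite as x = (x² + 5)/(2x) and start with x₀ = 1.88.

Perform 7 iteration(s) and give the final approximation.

Equation: x² - 5 = 0
Fixed-point form: x = (x² + 5)/(2x)
x₀ = 1.88

x_1 = g(1.880000) = 2.269787
x_2 = g(2.269787) = 2.236318
x_3 = g(2.236318) = 2.236068
x_4 = g(2.236068) = 2.236068
x_5 = g(2.236068) = 2.236068
x_6 = g(2.236068) = 2.236068
x_7 = g(2.236068) = 2.236068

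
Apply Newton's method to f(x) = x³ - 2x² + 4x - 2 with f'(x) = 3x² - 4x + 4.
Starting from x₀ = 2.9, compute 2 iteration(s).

f(x) = x³ - 2x² + 4x - 2
f'(x) = 3x² - 4x + 4
x₀ = 2.9

Newton-Raphson formula: x_{n+1} = x_n - f(x_n)/f'(x_n)

Iteration 1:
  f(2.900000) = 17.169000
  f'(2.900000) = 17.630000
  x_1 = 2.900000 - 17.169000/17.630000 = 1.926149
Iteration 2:
  f(1.926149) = 5.430602
  f'(1.926149) = 7.425551
  x_2 = 1.926149 - 5.430602/7.425551 = 1.194809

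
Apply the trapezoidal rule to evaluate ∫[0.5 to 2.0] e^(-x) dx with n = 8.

f(x) = e^(-x)
a = 0.5, b = 2.0, n = 8
h = (b - a)/n = 0.187500

Trapezoidal rule: (h/2)[f(x₀) + 2f(x₁) + 2f(x₂) + ... + f(xₙ)]

x_0 = 0.5000, f(x_0) = 0.606531, coefficient = 1
x_1 = 0.6875, f(x_1) = 0.502832, coefficient = 2
x_2 = 0.8750, f(x_2) = 0.416862, coefficient = 2
x_3 = 1.0625, f(x_3) = 0.345591, coefficient = 2
x_4 = 1.2500, f(x_4) = 0.286505, coefficient = 2
x_5 = 1.4375, f(x_5) = 0.237521, coefficient = 2
x_6 = 1.6250, f(x_6) = 0.196912, coefficient = 2
x_7 = 1.8125, f(x_7) = 0.163246, coefficient = 2
x_8 = 2.0000, f(x_8) = 0.135335, coefficient = 1

I ≈ (0.187500/2) × 5.040800 = 0.472575
Exact value: 0.471195
Error: 0.001380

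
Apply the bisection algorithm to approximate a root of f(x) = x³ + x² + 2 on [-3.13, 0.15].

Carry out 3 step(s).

f(x) = x³ + x² + 2
Initial interval: [-3.13, 0.15]

Iteration 1:
  c_1 = (-3.130000 + 0.150000)/2 = -1.490000
  f(c_1) = f(-1.490000) = 0.912151
  f(a) × f(c) < 0, new interval: [-3.130000, -1.490000]
Iteration 2:
  c_2 = (-3.130000 + (-1.490000))/2 = -2.310000
  f(c_2) = f(-2.310000) = -4.990291
  f(a) × f(c) ≥ 0, new interval: [-2.310000, -1.490000]
Iteration 3:
  c_3 = (-2.310000 + (-1.490000))/2 = -1.900000
  f(c_3) = f(-1.900000) = -1.249000
  f(a) × f(c) ≥ 0, new interval: [-1.900000, -1.490000]

After 3 iteration(s), the approximation is c_3 = -1.900000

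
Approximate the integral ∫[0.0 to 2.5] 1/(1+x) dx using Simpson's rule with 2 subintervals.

f(x) = 1/(1+x)
a = 0.0, b = 2.5, n = 2
h = (b - a)/n = 1.250000

Simpson's rule: (h/3)[f(x₀) + 4f(x₁) + 2f(x₂) + ... + f(xₙ)]

x_0 = 0.0000, f(x_0) = 1.000000, coefficient = 1
x_1 = 1.2500, f(x_1) = 0.444444, coefficient = 4
x_2 = 2.5000, f(x_2) = 0.285714, coefficient = 1

I ≈ (1.250000/3) × 3.063492 = 1.276455
Exact value: 1.252763
Error: 0.023692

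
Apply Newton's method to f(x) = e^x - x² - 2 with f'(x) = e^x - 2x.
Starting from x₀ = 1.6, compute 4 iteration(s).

f(x) = e^x - x² - 2
f'(x) = e^x - 2x
x₀ = 1.6

Newton-Raphson formula: x_{n+1} = x_n - f(x_n)/f'(x_n)

Iteration 1:
  f(1.600000) = 0.393032
  f'(1.600000) = 1.753032
  x_1 = 1.600000 - 0.393032/1.753032 = 1.375799
Iteration 2:
  f(1.375799) = 0.065415
  f'(1.375799) = 1.206639
  x_2 = 1.375799 - 0.065415/1.206639 = 1.321586
Iteration 3:
  f(1.321586) = 0.002774
  f'(1.321586) = 1.106192
  x_3 = 1.321586 - 0.002774/1.106192 = 1.319079
Iteration 4:
  f(1.319079) = 0.000005
  f'(1.319079) = 1.101817
  x_4 = 1.319079 - 0.000005/1.101817 = 1.319074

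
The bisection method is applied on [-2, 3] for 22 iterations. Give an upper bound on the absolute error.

Bisection error bound: |error| ≤ (b-a)/2^n
|error| ≤ (3 - (-2))/2^22 = 5/2^22
|error| ≤ 0.0000011921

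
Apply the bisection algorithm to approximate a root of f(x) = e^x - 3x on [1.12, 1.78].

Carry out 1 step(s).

f(x) = e^x - 3x
Initial interval: [1.12, 1.78]

Iteration 1:
  c_1 = (1.120000 + 1.780000)/2 = 1.450000
  f(c_1) = f(1.450000) = -0.086885
  f(a) × f(c) ≥ 0, new interval: [1.450000, 1.780000]

After 1 iteration(s), the approximation is c_1 = 1.450000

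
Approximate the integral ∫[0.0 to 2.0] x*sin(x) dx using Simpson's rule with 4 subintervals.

f(x) = x*sin(x)
a = 0.0, b = 2.0, n = 4
h = (b - a)/n = 0.500000

Simpson's rule: (h/3)[f(x₀) + 4f(x₁) + 2f(x₂) + ... + f(xₙ)]

x_0 = 0.0000, f(x_0) = 0.000000, coefficient = 1
x_1 = 0.5000, f(x_1) = 0.239713, coefficient = 4
x_2 = 1.0000, f(x_2) = 0.841471, coefficient = 2
x_3 = 1.5000, f(x_3) = 1.496242, coefficient = 4
x_4 = 2.0000, f(x_4) = 1.818595, coefficient = 1

I ≈ (0.500000/3) × 10.445358 = 1.740893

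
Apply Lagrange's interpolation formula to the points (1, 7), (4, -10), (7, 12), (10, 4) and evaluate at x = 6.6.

Lagrange interpolation formula:
P(x) = Σ yᵢ × Lᵢ(x)
where Lᵢ(x) = Π_{j≠i} (x - xⱼ)/(xᵢ - xⱼ)

L_0(6.6) = (6.6 - 4)/(1 - 4) × (6.6 - 7)/(1 - 7) × (6.6 - 10)/(1 - 10) = -0.021827
L_1(6.6) = (6.6 - 1)/(4 - 1) × (6.6 - 7)/(4 - 7) × (6.6 - 10)/(4 - 10) = 0.141037
L_2(6.6) = (6.6 - 1)/(7 - 1) × (6.6 - 4)/(7 - 4) × (6.6 - 10)/(7 - 10) = 0.916741
L_3(6.6) = (6.6 - 1)/(10 - 1) × (6.6 - 4)/(10 - 4) × (6.6 - 7)/(10 - 7) = -0.035951

P(6.6) = 7×L_0(6.6) + (-10)×L_1(6.6) + 12×L_2(6.6) + 4×L_3(6.6)
P(6.6) = 9.293926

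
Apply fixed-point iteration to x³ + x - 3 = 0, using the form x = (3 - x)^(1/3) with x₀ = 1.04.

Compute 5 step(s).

Equation: x³ + x - 3 = 0
Fixed-point form: x = (3 - x)^(1/3)
x₀ = 1.04

x_1 = g(1.040000) = 1.251465
x_2 = g(1.251465) = 1.204735
x_3 = g(1.204735) = 1.215373
x_4 = g(1.215373) = 1.212967
x_5 = g(1.212967) = 1.213512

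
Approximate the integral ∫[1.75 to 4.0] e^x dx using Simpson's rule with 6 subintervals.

f(x) = e^x
a = 1.75, b = 4.0, n = 6
h = (b - a)/n = 0.375000

Simpson's rule: (h/3)[f(x₀) + 4f(x₁) + 2f(x₂) + ... + f(xₙ)]

x_0 = 1.7500, f(x_0) = 5.754603, coefficient = 1
x_1 = 2.1250, f(x_1) = 8.372897, coefficient = 4
x_2 = 2.5000, f(x_2) = 12.182494, coefficient = 2
x_3 = 2.8750, f(x_3) = 17.725424, coefficient = 4
x_4 = 3.2500, f(x_4) = 25.790340, coefficient = 2
x_5 = 3.6250, f(x_5) = 37.524723, coefficient = 4
x_6 = 4.0000, f(x_6) = 54.598150, coefficient = 1

I ≈ (0.375000/3) × 390.790600 = 48.848825
Exact value: 48.843547
Error: 0.005278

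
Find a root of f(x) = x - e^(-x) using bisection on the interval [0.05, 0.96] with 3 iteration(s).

f(x) = x - e^(-x)
Initial interval: [0.05, 0.96]

Iteration 1:
  c_1 = (0.050000 + 0.960000)/2 = 0.505000
  f(c_1) = f(0.505000) = -0.098506
  f(a) × f(c) ≥ 0, new interval: [0.505000, 0.960000]
Iteration 2:
  c_2 = (0.505000 + 0.960000)/2 = 0.732500
  f(c_2) = f(0.732500) = 0.251794
  f(a) × f(c) < 0, new interval: [0.505000, 0.732500]
Iteration 3:
  c_3 = (0.505000 + 0.732500)/2 = 0.618750
  f(c_3) = f(0.618750) = 0.080133
  f(a) × f(c) < 0, new interval: [0.505000, 0.618750]

After 3 iteration(s), the approximation is c_3 = 0.618750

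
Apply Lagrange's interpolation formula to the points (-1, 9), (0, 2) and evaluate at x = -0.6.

Lagrange interpolation formula:
P(x) = Σ yᵢ × Lᵢ(x)
where Lᵢ(x) = Π_{j≠i} (x - xⱼ)/(xᵢ - xⱼ)

L_0(-0.6) = (-0.6 - 0)/(-1 - 0) = 0.600000
L_1(-0.6) = (-0.6 - (-1))/(0 - (-1)) = 0.400000

P(-0.6) = 9×L_0(-0.6) + 2×L_1(-0.6)
P(-0.6) = 6.200000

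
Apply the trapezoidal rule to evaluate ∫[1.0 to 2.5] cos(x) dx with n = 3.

f(x) = cos(x)
a = 1.0, b = 2.5, n = 3
h = (b - a)/n = 0.500000

Trapezoidal rule: (h/2)[f(x₀) + 2f(x₁) + 2f(x₂) + ... + f(xₙ)]

x_0 = 1.0000, f(x_0) = 0.540302, coefficient = 1
x_1 = 1.5000, f(x_1) = 0.070737, coefficient = 2
x_2 = 2.0000, f(x_2) = -0.416147, coefficient = 2
x_3 = 2.5000, f(x_3) = -0.801144, coefficient = 1

I ≈ (0.500000/2) × -0.951661 = -0.237915
Exact value: -0.242999
Error: 0.005084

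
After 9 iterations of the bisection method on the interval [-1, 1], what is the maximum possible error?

Bisection error bound: |error| ≤ (b-a)/2^n
|error| ≤ (1 - (-1))/2^9 = 2/2^9
|error| ≤ 0.0039062500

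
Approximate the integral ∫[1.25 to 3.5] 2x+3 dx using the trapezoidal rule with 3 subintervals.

f(x) = 2x+3
a = 1.25, b = 3.5, n = 3
h = (b - a)/n = 0.750000

Trapezoidal rule: (h/2)[f(x₀) + 2f(x₁) + 2f(x₂) + ... + f(xₙ)]

x_0 = 1.2500, f(x_0) = 5.500000, coefficient = 1
x_1 = 2.0000, f(x_1) = 7.000000, coefficient = 2
x_2 = 2.7500, f(x_2) = 8.500000, coefficient = 2
x_3 = 3.5000, f(x_3) = 10.000000, coefficient = 1

I ≈ (0.750000/2) × 46.500000 = 17.437500
Exact value: 17.437500
Error: 0.000000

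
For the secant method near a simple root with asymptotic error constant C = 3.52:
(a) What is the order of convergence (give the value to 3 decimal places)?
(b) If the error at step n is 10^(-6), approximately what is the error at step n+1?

(a) Secant method has superlinear convergence with order φ = (1+√5)/2 ≈ 1.618.
    This means |e_{n+1}| ≈ C|e_n|^1.618.

(b) With |e_n| = 10^(-6) and C = 3.52:
    |e_{n+1}| ≈ 3.52 × (10^(-6))^1.618 = 3.52 × 10^(-9.71)

(a) ≈ 1.618 (golden ratio); (b) |e_{n+1}| ≈ 6.892e-10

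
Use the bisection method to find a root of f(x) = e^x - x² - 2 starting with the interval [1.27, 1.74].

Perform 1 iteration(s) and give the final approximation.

f(x) = e^x - x² - 2
Initial interval: [1.27, 1.74]

Iteration 1:
  c_1 = (1.270000 + 1.740000)/2 = 1.505000
  f(c_1) = f(1.505000) = 0.239129
  f(a) × f(c) < 0, new interval: [1.270000, 1.505000]

After 1 iteration(s), the approximation is c_1 = 1.505000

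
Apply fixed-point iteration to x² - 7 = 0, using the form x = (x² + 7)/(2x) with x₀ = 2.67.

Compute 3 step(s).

Equation: x² - 7 = 0
Fixed-point form: x = (x² + 7)/(2x)
x₀ = 2.67

x_1 = g(2.670000) = 2.645861
x_2 = g(2.645861) = 2.645751
x_3 = g(2.645751) = 2.645751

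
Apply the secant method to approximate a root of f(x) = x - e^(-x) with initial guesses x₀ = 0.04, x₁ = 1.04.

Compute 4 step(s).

f(x) = x - e^(-x)
x₀ = 0.04, x₁ = 1.04

Secant formula: x_{n+1} = x_n - f(x_n)(x_n - x_{n-1})/(f(x_n) - f(x_{n-1}))

Iteration 1:
  f(0.040000) = -0.920789
  f(1.040000) = 0.686545
  x_2 = 1.040000 - 0.686545×(1.040000 - 0.040000)/(0.686545 - (-0.920789))
       = 0.612867
Iteration 2:
  f(1.040000) = 0.686545
  f(0.612867) = 0.071072
  x_3 = 0.612867 - 0.071072×(0.612867 - 1.040000)/(0.071072 - 0.686545)
       = 0.563544
Iteration 3:
  f(0.612867) = 0.071072
  f(0.563544) = -0.005644
  x_4 = 0.563544 - (-0.005644)×(0.563544 - 0.612867)/(-0.005644 - 0.071072)
       = 0.567173
Iteration 4:
  f(0.563544) = -0.005644
  f(0.567173) = 0.000046
  x_5 = 0.567173 - 0.000046×(0.567173 - 0.563544)/(0.000046 - (-0.005644))
       = 0.567143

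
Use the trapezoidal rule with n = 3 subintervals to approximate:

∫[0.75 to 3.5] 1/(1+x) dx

f(x) = 1/(1+x)
a = 0.75, b = 3.5, n = 3
h = (b - a)/n = 0.916667

Trapezoidal rule: (h/2)[f(x₀) + 2f(x₁) + 2f(x₂) + ... + f(xₙ)]

x_0 = 0.7500, f(x_0) = 0.571429, coefficient = 1
x_1 = 1.6667, f(x_1) = 0.375000, coefficient = 2
x_2 = 2.5833, f(x_2) = 0.279070, coefficient = 2
x_3 = 3.5000, f(x_3) = 0.222222, coefficient = 1

I ≈ (0.916667/2) × 2.101790 = 0.963321
Exact value: 0.944462
Error: 0.018859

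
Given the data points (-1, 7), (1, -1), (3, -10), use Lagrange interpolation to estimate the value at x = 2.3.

Lagrange interpolation formula:
P(x) = Σ yᵢ × Lᵢ(x)
where Lᵢ(x) = Π_{j≠i} (x - xⱼ)/(xᵢ - xⱼ)

L_0(2.3) = (2.3 - 1)/(-1 - 1) × (2.3 - 3)/(-1 - 3) = -0.113750
L_1(2.3) = (2.3 - (-1))/(1 - (-1)) × (2.3 - 3)/(1 - 3) = 0.577500
L_2(2.3) = (2.3 - (-1))/(3 - (-1)) × (2.3 - 1)/(3 - 1) = 0.536250

P(2.3) = 7×L_0(2.3) + (-1)×L_1(2.3) + (-10)×L_2(2.3)
P(2.3) = -6.736250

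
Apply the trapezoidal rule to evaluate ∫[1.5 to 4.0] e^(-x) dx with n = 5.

f(x) = e^(-x)
a = 1.5, b = 4.0, n = 5
h = (b - a)/n = 0.500000

Trapezoidal rule: (h/2)[f(x₀) + 2f(x₁) + 2f(x₂) + ... + f(xₙ)]

x_0 = 1.5000, f(x_0) = 0.223130, coefficient = 1
x_1 = 2.0000, f(x_1) = 0.135335, coefficient = 2
x_2 = 2.5000, f(x_2) = 0.082085, coefficient = 2
x_3 = 3.0000, f(x_3) = 0.049787, coefficient = 2
x_4 = 3.5000, f(x_4) = 0.030197, coefficient = 2
x_5 = 4.0000, f(x_5) = 0.018316, coefficient = 1

I ≈ (0.500000/2) × 0.836255 = 0.209064
Exact value: 0.204815
Error: 0.004249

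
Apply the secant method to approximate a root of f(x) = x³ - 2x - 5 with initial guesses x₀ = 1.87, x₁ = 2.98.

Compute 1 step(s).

f(x) = x³ - 2x - 5
x₀ = 1.87, x₁ = 2.98

Secant formula: x_{n+1} = x_n - f(x_n)(x_n - x_{n-1})/(f(x_n) - f(x_{n-1}))

Iteration 1:
  f(1.870000) = -2.200797
  f(2.980000) = 15.503592
  x_2 = 2.980000 - 15.503592×(2.980000 - 1.870000)/(15.503592 - (-2.200797))
       = 2.007982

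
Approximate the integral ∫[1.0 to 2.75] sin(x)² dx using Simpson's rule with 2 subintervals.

f(x) = sin(x)²
a = 1.0, b = 2.75, n = 2
h = (b - a)/n = 0.875000

Simpson's rule: (h/3)[f(x₀) + 4f(x₁) + 2f(x₂) + ... + f(xₙ)]

x_0 = 1.0000, f(x_0) = 0.708073, coefficient = 1
x_1 = 1.8750, f(x_1) = 0.910280, coefficient = 4
x_2 = 2.7500, f(x_2) = 0.145665, coefficient = 1

I ≈ (0.875000/3) × 4.494857 = 1.311000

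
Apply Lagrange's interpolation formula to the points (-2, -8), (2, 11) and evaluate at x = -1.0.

Lagrange interpolation formula:
P(x) = Σ yᵢ × Lᵢ(x)
where Lᵢ(x) = Π_{j≠i} (x - xⱼ)/(xᵢ - xⱼ)

L_0(-1.0) = (-1.0 - 2)/(-2 - 2) = 0.750000
L_1(-1.0) = (-1.0 - (-2))/(2 - (-2)) = 0.250000

P(-1.0) = (-8)×L_0(-1.0) + 11×L_1(-1.0)
P(-1.0) = -3.250000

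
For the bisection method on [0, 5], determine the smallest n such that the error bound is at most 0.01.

We need (b-a)/2^n ≤ 0.01
(5 - 0)/2^n ≤ 0.01
5/2^n ≤ 0.01
2^n ≥ 500
n ≥ log₂(500) = 8.97
n ≥ 9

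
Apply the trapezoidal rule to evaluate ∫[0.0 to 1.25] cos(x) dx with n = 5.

f(x) = cos(x)
a = 0.0, b = 1.25, n = 5
h = (b - a)/n = 0.250000

Trapezoidal rule: (h/2)[f(x₀) + 2f(x₁) + 2f(x₂) + ... + f(xₙ)]

x_0 = 0.0000, f(x_0) = 1.000000, coefficient = 1
x_1 = 0.2500, f(x_1) = 0.968912, coefficient = 2
x_2 = 0.5000, f(x_2) = 0.877583, coefficient = 2
x_3 = 0.7500, f(x_3) = 0.731689, coefficient = 2
x_4 = 1.0000, f(x_4) = 0.540302, coefficient = 2
x_5 = 1.2500, f(x_5) = 0.315322, coefficient = 1

I ≈ (0.250000/2) × 7.552295 = 0.944037
Exact value: 0.948985
Error: 0.004948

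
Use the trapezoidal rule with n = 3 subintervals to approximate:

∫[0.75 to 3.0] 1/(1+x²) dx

f(x) = 1/(1+x²)
a = 0.75, b = 3.0, n = 3
h = (b - a)/n = 0.750000

Trapezoidal rule: (h/2)[f(x₀) + 2f(x₁) + 2f(x₂) + ... + f(xₙ)]

x_0 = 0.7500, f(x_0) = 0.640000, coefficient = 1
x_1 = 1.5000, f(x_1) = 0.307692, coefficient = 2
x_2 = 2.2500, f(x_2) = 0.164948, coefficient = 2
x_3 = 3.0000, f(x_3) = 0.100000, coefficient = 1

I ≈ (0.750000/2) × 1.685282 = 0.631981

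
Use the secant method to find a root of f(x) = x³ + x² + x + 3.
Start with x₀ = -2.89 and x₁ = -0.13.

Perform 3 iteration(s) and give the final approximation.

f(x) = x³ + x² + x + 3
x₀ = -2.89, x₁ = -0.13

Secant formula: x_{n+1} = x_n - f(x_n)(x_n - x_{n-1})/(f(x_n) - f(x_{n-1}))

Iteration 1:
  f(-2.890000) = -15.675469
  f(-0.130000) = 2.884703
  x_2 = -0.130000 - 2.884703×(-0.130000 - (-2.890000))/(2.884703 - (-15.675469))
       = -0.558971
Iteration 2:
  f(-0.130000) = 2.884703
  f(-0.558971) = 2.578828
  x_3 = -0.558971 - 2.578828×(-0.558971 - (-0.130000))/(2.578828 - 2.884703)
       = -4.175618
Iteration 3:
  f(-0.558971) = 2.578828
  f(-4.175618) = -56.545005
  x_4 = -4.175618 - (-56.545005)×(-4.175618 - (-0.558971))/(-56.545005 - 2.578828)
       = -0.716720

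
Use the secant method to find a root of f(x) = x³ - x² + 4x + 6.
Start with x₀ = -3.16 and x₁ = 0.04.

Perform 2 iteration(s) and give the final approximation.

f(x) = x³ - x² + 4x + 6
x₀ = -3.16, x₁ = 0.04

Secant formula: x_{n+1} = x_n - f(x_n)(x_n - x_{n-1})/(f(x_n) - f(x_{n-1}))

Iteration 1:
  f(-3.160000) = -48.180096
  f(0.040000) = 6.158464
  x_2 = 0.040000 - 6.158464×(0.040000 - (-3.160000))/(6.158464 - (-48.180096))
       = -0.322672
Iteration 2:
  f(0.040000) = 6.158464
  f(-0.322672) = 4.571598
  x_3 = -0.322672 - 4.571598×(-0.322672 - 0.040000)/(4.571598 - 6.158464)
       = -1.367494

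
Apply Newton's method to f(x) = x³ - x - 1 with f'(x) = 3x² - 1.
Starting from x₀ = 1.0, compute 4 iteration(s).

f(x) = x³ - x - 1
f'(x) = 3x² - 1
x₀ = 1.0

Newton-Raphson formula: x_{n+1} = x_n - f(x_n)/f'(x_n)

Iteration 1:
  f(1.000000) = -1.000000
  f'(1.000000) = 2.000000
  x_1 = 1.000000 - (-1.000000)/2.000000 = 1.500000
Iteration 2:
  f(1.500000) = 0.875000
  f'(1.500000) = 5.750000
  x_2 = 1.500000 - 0.875000/5.750000 = 1.347826
Iteration 3:
  f(1.347826) = 0.100682
  f'(1.347826) = 4.449905
  x_3 = 1.347826 - 0.100682/4.449905 = 1.325200
Iteration 4:
  f(1.325200) = 0.002058
  f'(1.325200) = 4.268468
  x_4 = 1.325200 - 0.002058/4.268468 = 1.324718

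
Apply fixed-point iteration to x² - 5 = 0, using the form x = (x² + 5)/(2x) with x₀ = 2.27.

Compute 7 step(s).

Equation: x² - 5 = 0
Fixed-point form: x = (x² + 5)/(2x)
x₀ = 2.27

x_1 = g(2.270000) = 2.236322
x_2 = g(2.236322) = 2.236068
x_3 = g(2.236068) = 2.236068
x_4 = g(2.236068) = 2.236068
x_5 = g(2.236068) = 2.236068
x_6 = g(2.236068) = 2.236068
x_7 = g(2.236068) = 2.236068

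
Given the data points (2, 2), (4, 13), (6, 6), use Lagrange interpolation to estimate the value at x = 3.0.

Lagrange interpolation formula:
P(x) = Σ yᵢ × Lᵢ(x)
where Lᵢ(x) = Π_{j≠i} (x - xⱼ)/(xᵢ - xⱼ)

L_0(3.0) = (3.0 - 4)/(2 - 4) × (3.0 - 6)/(2 - 6) = 0.375000
L_1(3.0) = (3.0 - 2)/(4 - 2) × (3.0 - 6)/(4 - 6) = 0.750000
L_2(3.0) = (3.0 - 2)/(6 - 2) × (3.0 - 4)/(6 - 4) = -0.125000

P(3.0) = 2×L_0(3.0) + 13×L_1(3.0) + 6×L_2(3.0)
P(3.0) = 9.750000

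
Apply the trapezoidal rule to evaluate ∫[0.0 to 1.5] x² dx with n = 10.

f(x) = x²
a = 0.0, b = 1.5, n = 10
h = (b - a)/n = 0.150000

Trapezoidal rule: (h/2)[f(x₀) + 2f(x₁) + 2f(x₂) + ... + f(xₙ)]

x_0 = 0.0000, f(x_0) = 0.000000, coefficient = 1
x_1 = 0.1500, f(x_1) = 0.022500, coefficient = 2
x_2 = 0.3000, f(x_2) = 0.090000, coefficient = 2
x_3 = 0.4500, f(x_3) = 0.202500, coefficient = 2
x_4 = 0.6000, f(x_4) = 0.360000, coefficient = 2
x_5 = 0.7500, f(x_5) = 0.562500, coefficient = 2
x_6 = 0.9000, f(x_6) = 0.810000, coefficient = 2
x_7 = 1.0500, f(x_7) = 1.102500, coefficient = 2
x_8 = 1.2000, f(x_8) = 1.440000, coefficient = 2
x_9 = 1.3500, f(x_9) = 1.822500, coefficient = 2
x_10 = 1.5000, f(x_10) = 2.250000, coefficient = 1

I ≈ (0.150000/2) × 15.075000 = 1.130625
Exact value: 1.125000
Error: 0.005625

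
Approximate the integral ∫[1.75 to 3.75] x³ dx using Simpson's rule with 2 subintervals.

f(x) = x³
a = 1.75, b = 3.75, n = 2
h = (b - a)/n = 1.000000

Simpson's rule: (h/3)[f(x₀) + 4f(x₁) + 2f(x₂) + ... + f(xₙ)]

x_0 = 1.7500, f(x_0) = 5.359375, coefficient = 1
x_1 = 2.7500, f(x_1) = 20.796875, coefficient = 4
x_2 = 3.7500, f(x_2) = 52.734375, coefficient = 1

I ≈ (1.000000/3) × 141.281250 = 47.093750
Exact value: 47.093750
Error: 0.000000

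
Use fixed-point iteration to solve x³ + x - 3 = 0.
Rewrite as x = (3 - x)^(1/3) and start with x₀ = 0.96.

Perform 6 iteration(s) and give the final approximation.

Equation: x³ + x - 3 = 0
Fixed-point form: x = (3 - x)^(1/3)
x₀ = 0.96

x_1 = g(0.960000) = 1.268265
x_2 = g(1.268265) = 1.200864
x_3 = g(1.200864) = 1.216246
x_4 = g(1.216246) = 1.212770
x_5 = g(1.212770) = 1.213557
x_6 = g(1.213557) = 1.213379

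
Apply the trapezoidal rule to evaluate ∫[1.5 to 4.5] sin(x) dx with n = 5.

f(x) = sin(x)
a = 1.5, b = 4.5, n = 5
h = (b - a)/n = 0.600000

Trapezoidal rule: (h/2)[f(x₀) + 2f(x₁) + 2f(x₂) + ... + f(xₙ)]

x_0 = 1.5000, f(x_0) = 0.997495, coefficient = 1
x_1 = 2.1000, f(x_1) = 0.863209, coefficient = 2
x_2 = 2.7000, f(x_2) = 0.427380, coefficient = 2
x_3 = 3.3000, f(x_3) = -0.157746, coefficient = 2
x_4 = 3.9000, f(x_4) = -0.687766, coefficient = 2
x_5 = 4.5000, f(x_5) = -0.977530, coefficient = 1

I ≈ (0.600000/2) × 0.910120 = 0.273036
Exact value: 0.281533
Error: 0.008497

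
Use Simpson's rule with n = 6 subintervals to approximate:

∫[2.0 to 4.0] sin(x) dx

f(x) = sin(x)
a = 2.0, b = 4.0, n = 6
h = (b - a)/n = 0.333333

Simpson's rule: (h/3)[f(x₀) + 4f(x₁) + 2f(x₂) + ... + f(xₙ)]

x_0 = 2.0000, f(x_0) = 0.909297, coefficient = 1
x_1 = 2.3333, f(x_1) = 0.723086, coefficient = 4
x_2 = 2.6667, f(x_2) = 0.457273, coefficient = 2
x_3 = 3.0000, f(x_3) = 0.141120, coefficient = 4
x_4 = 3.3333, f(x_4) = -0.190568, coefficient = 2
x_5 = 3.6667, f(x_5) = -0.501277, coefficient = 4
x_6 = 4.0000, f(x_6) = -0.756802, coefficient = 1

I ≈ (0.333333/3) × 2.137620 = 0.237513
Exact value: 0.237497
Error: 0.000017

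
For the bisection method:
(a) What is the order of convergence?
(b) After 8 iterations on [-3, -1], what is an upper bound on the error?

(a) Bisection has linear (order 1) convergence; the error is halved each step.

(b) Error bound = (b-a)/2^n = (-1 - (-3))/2^{8}
    = 2/2^{8}

(a) 1 (linear); (b) error ≤ 7.81e-03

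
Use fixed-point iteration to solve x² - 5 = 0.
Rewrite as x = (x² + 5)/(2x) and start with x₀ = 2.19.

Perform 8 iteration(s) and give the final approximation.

Equation: x² - 5 = 0
Fixed-point form: x = (x² + 5)/(2x)
x₀ = 2.19

x_1 = g(2.190000) = 2.236553
x_2 = g(2.236553) = 2.236068
x_3 = g(2.236068) = 2.236068
x_4 = g(2.236068) = 2.236068
x_5 = g(2.236068) = 2.236068
x_6 = g(2.236068) = 2.236068
x_7 = g(2.236068) = 2.236068
x_8 = g(2.236068) = 2.236068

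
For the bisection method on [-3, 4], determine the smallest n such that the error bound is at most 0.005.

We need (b-a)/2^n ≤ 0.005
(4 - (-3))/2^n ≤ 0.005
7/2^n ≤ 0.005
2^n ≥ 1400
n ≥ log₂(1400) = 10.45
n ≥ 11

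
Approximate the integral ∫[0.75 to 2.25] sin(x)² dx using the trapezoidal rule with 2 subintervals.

f(x) = sin(x)²
a = 0.75, b = 2.25, n = 2
h = (b - a)/n = 0.750000

Trapezoidal rule: (h/2)[f(x₀) + 2f(x₁) + 2f(x₂) + ... + f(xₙ)]

x_0 = 0.7500, f(x_0) = 0.464631, coefficient = 1
x_1 = 1.5000, f(x_1) = 0.994996, coefficient = 2
x_2 = 2.2500, f(x_2) = 0.605398, coefficient = 1

I ≈ (0.750000/2) × 3.060022 = 1.147508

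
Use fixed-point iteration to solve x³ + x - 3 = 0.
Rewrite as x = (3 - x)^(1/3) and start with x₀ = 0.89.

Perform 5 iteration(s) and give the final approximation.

Equation: x³ + x - 3 = 0
Fixed-point form: x = (3 - x)^(1/3)
x₀ = 0.89

x_1 = g(0.890000) = 1.282609
x_2 = g(1.282609) = 1.197539
x_3 = g(1.197539) = 1.216994
x_4 = g(1.216994) = 1.212600
x_5 = g(1.212600) = 1.213595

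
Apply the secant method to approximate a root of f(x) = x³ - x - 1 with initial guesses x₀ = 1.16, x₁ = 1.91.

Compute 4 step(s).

f(x) = x³ - x - 1
x₀ = 1.16, x₁ = 1.91

Secant formula: x_{n+1} = x_n - f(x_n)(x_n - x_{n-1})/(f(x_n) - f(x_{n-1}))

Iteration 1:
  f(1.160000) = -0.599104
  f(1.910000) = 4.057871
  x_2 = 1.910000 - 4.057871×(1.910000 - 1.160000)/(4.057871 - (-0.599104))
       = 1.256485
Iteration 2:
  f(1.910000) = 4.057871
  f(1.256485) = -0.272804
  x_3 = 1.256485 - (-0.272804)×(1.256485 - 1.910000)/(-0.272804 - 4.057871)
       = 1.297652
Iteration 3:
  f(1.256485) = -0.272804
  f(1.297652) = -0.112535
  x_4 = 1.297652 - (-0.112535)×(1.297652 - 1.256485)/(-0.112535 - (-0.272804))
       = 1.326558
Iteration 4:
  f(1.297652) = -0.112535
  f(1.326558) = 0.007860
  x_5 = 1.326558 - 0.007860×(1.326558 - 1.297652)/(0.007860 - (-0.112535))
       = 1.324671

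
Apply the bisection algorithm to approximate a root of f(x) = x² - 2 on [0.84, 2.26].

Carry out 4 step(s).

f(x) = x² - 2
Initial interval: [0.84, 2.26]

Iteration 1:
  c_1 = (0.840000 + 2.260000)/2 = 1.550000
  f(c_1) = f(1.550000) = 0.402500
  f(a) × f(c) < 0, new interval: [0.840000, 1.550000]
Iteration 2:
  c_2 = (0.840000 + 1.550000)/2 = 1.195000
  f(c_2) = f(1.195000) = -0.571975
  f(a) × f(c) ≥ 0, new interval: [1.195000, 1.550000]
Iteration 3:
  c_3 = (1.195000 + 1.550000)/2 = 1.372500
  f(c_3) = f(1.372500) = -0.116244
  f(a) × f(c) ≥ 0, new interval: [1.372500, 1.550000]
Iteration 4:
  c_4 = (1.372500 + 1.550000)/2 = 1.461250
  f(c_4) = f(1.461250) = 0.135252
  f(a) × f(c) < 0, new interval: [1.372500, 1.461250]

After 4 iteration(s), the approximation is c_4 = 1.461250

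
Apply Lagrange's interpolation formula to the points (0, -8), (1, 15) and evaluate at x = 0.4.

Lagrange interpolation formula:
P(x) = Σ yᵢ × Lᵢ(x)
where Lᵢ(x) = Π_{j≠i} (x - xⱼ)/(xᵢ - xⱼ)

L_0(0.4) = (0.4 - 1)/(0 - 1) = 0.600000
L_1(0.4) = (0.4 - 0)/(1 - 0) = 0.400000

P(0.4) = (-8)×L_0(0.4) + 15×L_1(0.4)
P(0.4) = 1.200000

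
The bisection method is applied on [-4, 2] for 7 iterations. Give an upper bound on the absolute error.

Bisection error bound: |error| ≤ (b-a)/2^n
|error| ≤ (2 - (-4))/2^7 = 6/2^7
|error| ≤ 0.0468750000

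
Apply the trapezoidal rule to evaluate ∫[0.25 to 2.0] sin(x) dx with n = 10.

f(x) = sin(x)
a = 0.25, b = 2.0, n = 10
h = (b - a)/n = 0.175000

Trapezoidal rule: (h/2)[f(x₀) + 2f(x₁) + 2f(x₂) + ... + f(xₙ)]

x_0 = 0.2500, f(x_0) = 0.247404, coefficient = 1
x_1 = 0.4250, f(x_1) = 0.412321, coefficient = 2
x_2 = 0.6000, f(x_2) = 0.564642, coefficient = 2
x_3 = 0.7750, f(x_3) = 0.699716, coefficient = 2
x_4 = 0.9500, f(x_4) = 0.813416, coefficient = 2
x_5 = 1.1250, f(x_5) = 0.902268, coefficient = 2
x_6 = 1.3000, f(x_6) = 0.963558, coefficient = 2
x_7 = 1.4750, f(x_7) = 0.995415, coefficient = 2
x_8 = 1.6500, f(x_8) = 0.996865, coefficient = 2
x_9 = 1.8250, f(x_9) = 0.967864, coefficient = 2
x_10 = 2.0000, f(x_10) = 0.909297, coefficient = 1

I ≈ (0.175000/2) × 15.788830 = 1.381523
Exact value: 1.385059
Error: 0.003537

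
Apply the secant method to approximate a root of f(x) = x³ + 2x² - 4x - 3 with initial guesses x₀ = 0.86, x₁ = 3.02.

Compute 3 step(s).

f(x) = x³ + 2x² - 4x - 3
x₀ = 0.86, x₁ = 3.02

Secant formula: x_{n+1} = x_n - f(x_n)(x_n - x_{n-1})/(f(x_n) - f(x_{n-1}))

Iteration 1:
  f(0.860000) = -4.324744
  f(3.020000) = 30.704408
  x_2 = 3.020000 - 30.704408×(3.020000 - 0.860000)/(30.704408 - (-4.324744))
       = 1.126676
Iteration 2:
  f(3.020000) = 30.704408
  f(1.126676) = -3.537704
  x_3 = 1.126676 - (-3.537704)×(1.126676 - 3.020000)/(-3.537704 - 30.704408)
       = 1.322284
Iteration 3:
  f(1.126676) = -3.537704
  f(1.322284) = -2.480339
  x_4 = 1.322284 - (-2.480339)×(1.322284 - 1.126676)/(-2.480339 - (-3.537704))
       = 1.781135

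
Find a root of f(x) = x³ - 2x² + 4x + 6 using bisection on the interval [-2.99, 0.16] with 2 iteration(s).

f(x) = x³ - 2x² + 4x + 6
Initial interval: [-2.99, 0.16]

Iteration 1:
  c_1 = (-2.990000 + 0.160000)/2 = -1.415000
  f(c_1) = f(-1.415000) = -6.497598
  f(a) × f(c) ≥ 0, new interval: [-1.415000, 0.160000]
Iteration 2:
  c_2 = (-1.415000 + 0.160000)/2 = -0.627500
  f(c_2) = f(-0.627500) = 2.455405
  f(a) × f(c) < 0, new interval: [-1.415000, -0.627500]

After 2 iteration(s), the approximation is c_2 = -0.627500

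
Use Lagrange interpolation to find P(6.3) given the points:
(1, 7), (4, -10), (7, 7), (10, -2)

Lagrange interpolation formula:
P(x) = Σ yᵢ × Lᵢ(x)
where Lᵢ(x) = Π_{j≠i} (x - xⱼ)/(xᵢ - xⱼ)

L_0(6.3) = (6.3 - 4)/(1 - 4) × (6.3 - 7)/(1 - 7) × (6.3 - 10)/(1 - 10) = -0.036772
L_1(6.3) = (6.3 - 1)/(4 - 1) × (6.3 - 7)/(4 - 7) × (6.3 - 10)/(4 - 10) = 0.254204
L_2(6.3) = (6.3 - 1)/(7 - 1) × (6.3 - 4)/(7 - 4) × (6.3 - 10)/(7 - 10) = 0.835241
L_3(6.3) = (6.3 - 1)/(10 - 1) × (6.3 - 4)/(10 - 4) × (6.3 - 7)/(10 - 7) = -0.052673

P(6.3) = 7×L_0(6.3) + (-10)×L_1(6.3) + 7×L_2(6.3) + (-2)×L_3(6.3)
P(6.3) = 3.152593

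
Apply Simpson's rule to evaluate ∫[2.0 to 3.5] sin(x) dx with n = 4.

f(x) = sin(x)
a = 2.0, b = 3.5, n = 4
h = (b - a)/n = 0.375000

Simpson's rule: (h/3)[f(x₀) + 4f(x₁) + 2f(x₂) + ... + f(xₙ)]

x_0 = 2.0000, f(x_0) = 0.909297, coefficient = 1
x_1 = 2.3750, f(x_1) = 0.693685, coefficient = 4
x_2 = 2.7500, f(x_2) = 0.381661, coefficient = 2
x_3 = 3.1250, f(x_3) = 0.016592, coefficient = 4
x_4 = 3.5000, f(x_4) = -0.350783, coefficient = 1

I ≈ (0.375000/3) × 4.162944 = 0.520368
Exact value: 0.520310
Error: 0.000058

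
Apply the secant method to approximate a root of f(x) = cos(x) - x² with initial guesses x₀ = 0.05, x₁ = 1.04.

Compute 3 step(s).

f(x) = cos(x) - x²
x₀ = 0.05, x₁ = 1.04

Secant formula: x_{n+1} = x_n - f(x_n)(x_n - x_{n-1})/(f(x_n) - f(x_{n-1}))

Iteration 1:
  f(0.050000) = 0.996250
  f(1.040000) = -0.575380
  x_2 = 1.040000 - (-0.575380)×(1.040000 - 0.050000)/(-0.575380 - 0.996250)
       = 0.677557
Iteration 2:
  f(1.040000) = -0.575380
  f(0.677557) = 0.320023
  x_3 = 0.677557 - 0.320023×(0.677557 - 1.040000)/(0.320023 - (-0.575380))
       = 0.807097
Iteration 3:
  f(0.677557) = 0.320023
  f(0.807097) = 0.040193
  x_4 = 0.807097 - 0.040193×(0.807097 - 0.677557)/(0.040193 - 0.320023)
       = 0.825703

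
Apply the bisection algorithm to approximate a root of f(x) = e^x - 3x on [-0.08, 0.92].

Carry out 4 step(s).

f(x) = e^x - 3x
Initial interval: [-0.08, 0.92]

Iteration 1:
  c_1 = (-0.080000 + 0.920000)/2 = 0.420000
  f(c_1) = f(0.420000) = 0.261962
  f(a) × f(c) ≥ 0, new interval: [0.420000, 0.920000]
Iteration 2:
  c_2 = (0.420000 + 0.920000)/2 = 0.670000
  f(c_2) = f(0.670000) = -0.055763
  f(a) × f(c) < 0, new interval: [0.420000, 0.670000]
Iteration 3:
  c_3 = (0.420000 + 0.670000)/2 = 0.545000
  f(c_3) = f(0.545000) = 0.089608
  f(a) × f(c) ≥ 0, new interval: [0.545000, 0.670000]
Iteration 4:
  c_4 = (0.545000 + 0.670000)/2 = 0.607500
  f(c_4) = f(0.607500) = 0.013336
  f(a) × f(c) ≥ 0, new interval: [0.607500, 0.670000]

After 4 iteration(s), the approximation is c_4 = 0.607500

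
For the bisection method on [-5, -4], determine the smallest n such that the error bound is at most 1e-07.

We need (b-a)/2^n ≤ 1e-07
(-4 - (-5))/2^n ≤ 1e-07
1/2^n ≤ 1e-07
2^n ≥ 10000000
n ≥ log₂(10000000) = 23.25
n ≥ 24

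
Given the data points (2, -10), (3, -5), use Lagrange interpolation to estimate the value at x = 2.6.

Lagrange interpolation formula:
P(x) = Σ yᵢ × Lᵢ(x)
where Lᵢ(x) = Π_{j≠i} (x - xⱼ)/(xᵢ - xⱼ)

L_0(2.6) = (2.6 - 3)/(2 - 3) = 0.400000
L_1(2.6) = (2.6 - 2)/(3 - 2) = 0.600000

P(2.6) = (-10)×L_0(2.6) + (-5)×L_1(2.6)
P(2.6) = -7.000000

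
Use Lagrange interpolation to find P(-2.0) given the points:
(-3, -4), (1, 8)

Lagrange interpolation formula:
P(x) = Σ yᵢ × Lᵢ(x)
where Lᵢ(x) = Π_{j≠i} (x - xⱼ)/(xᵢ - xⱼ)

L_0(-2.0) = (-2.0 - 1)/(-3 - 1) = 0.750000
L_1(-2.0) = (-2.0 - (-3))/(1 - (-3)) = 0.250000

P(-2.0) = (-4)×L_0(-2.0) + 8×L_1(-2.0)
P(-2.0) = -1.000000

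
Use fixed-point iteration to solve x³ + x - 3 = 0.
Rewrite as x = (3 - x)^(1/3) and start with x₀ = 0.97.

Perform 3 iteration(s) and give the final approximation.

Equation: x³ + x - 3 = 0
Fixed-point form: x = (3 - x)^(1/3)
x₀ = 0.97

x_1 = g(0.970000) = 1.266189
x_2 = g(1.266189) = 1.201344
x_3 = g(1.201344) = 1.216138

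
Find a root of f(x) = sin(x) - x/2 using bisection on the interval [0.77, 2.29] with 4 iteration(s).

f(x) = sin(x) - x/2
Initial interval: [0.77, 2.29]

Iteration 1:
  c_1 = (0.770000 + 2.290000)/2 = 1.530000
  f(c_1) = f(1.530000) = 0.234168
  f(a) × f(c) ≥ 0, new interval: [1.530000, 2.290000]
Iteration 2:
  c_2 = (1.530000 + 2.290000)/2 = 1.910000
  f(c_2) = f(1.910000) = -0.011980
  f(a) × f(c) < 0, new interval: [1.530000, 1.910000]
Iteration 3:
  c_3 = (1.530000 + 1.910000)/2 = 1.720000
  f(c_3) = f(1.720000) = 0.128890
  f(a) × f(c) ≥ 0, new interval: [1.720000, 1.910000]
Iteration 4:
  c_4 = (1.720000 + 1.910000)/2 = 1.815000
  f(c_4) = f(1.815000) = 0.062830
  f(a) × f(c) ≥ 0, new interval: [1.815000, 1.910000]

After 4 iteration(s), the approximation is c_4 = 1.815000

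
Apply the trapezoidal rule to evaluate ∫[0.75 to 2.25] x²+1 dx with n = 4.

f(x) = x²+1
a = 0.75, b = 2.25, n = 4
h = (b - a)/n = 0.375000

Trapezoidal rule: (h/2)[f(x₀) + 2f(x₁) + 2f(x₂) + ... + f(xₙ)]

x_0 = 0.7500, f(x_0) = 1.562500, coefficient = 1
x_1 = 1.1250, f(x_1) = 2.265625, coefficient = 2
x_2 = 1.5000, f(x_2) = 3.250000, coefficient = 2
x_3 = 1.8750, f(x_3) = 4.515625, coefficient = 2
x_4 = 2.2500, f(x_4) = 6.062500, coefficient = 1

I ≈ (0.375000/2) × 27.687500 = 5.191406
Exact value: 5.156250
Error: 0.035156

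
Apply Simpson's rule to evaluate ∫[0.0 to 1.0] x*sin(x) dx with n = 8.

f(x) = x*sin(x)
a = 0.0, b = 1.0, n = 8
h = (b - a)/n = 0.125000

Simpson's rule: (h/3)[f(x₀) + 4f(x₁) + 2f(x₂) + ... + f(xₙ)]

x_0 = 0.0000, f(x_0) = 0.000000, coefficient = 1
x_1 = 0.1250, f(x_1) = 0.015584, coefficient = 4
x_2 = 0.2500, f(x_2) = 0.061851, coefficient = 2
x_3 = 0.3750, f(x_3) = 0.137352, coefficient = 4
x_4 = 0.5000, f(x_4) = 0.239713, coefficient = 2
x_5 = 0.6250, f(x_5) = 0.365686, coefficient = 4
x_6 = 0.7500, f(x_6) = 0.511229, coefficient = 2
x_7 = 0.8750, f(x_7) = 0.671601, coefficient = 4
x_8 = 1.0000, f(x_8) = 0.841471, coefficient = 1

I ≈ (0.125000/3) × 7.227948 = 0.301165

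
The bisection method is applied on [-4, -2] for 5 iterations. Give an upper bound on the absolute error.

Bisection error bound: |error| ≤ (b-a)/2^n
|error| ≤ (-2 - (-4))/2^5 = 2/2^5
|error| ≤ 0.0625000000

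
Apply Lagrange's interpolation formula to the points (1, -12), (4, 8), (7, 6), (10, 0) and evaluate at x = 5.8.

Lagrange interpolation formula:
P(x) = Σ yᵢ × Lᵢ(x)
where Lᵢ(x) = Π_{j≠i} (x - xⱼ)/(xᵢ - xⱼ)

L_0(5.8) = (5.8 - 4)/(1 - 4) × (5.8 - 7)/(1 - 7) × (5.8 - 10)/(1 - 10) = -0.056000
L_1(5.8) = (5.8 - 1)/(4 - 1) × (5.8 - 7)/(4 - 7) × (5.8 - 10)/(4 - 10) = 0.448000
L_2(5.8) = (5.8 - 1)/(7 - 1) × (5.8 - 4)/(7 - 4) × (5.8 - 10)/(7 - 10) = 0.672000
L_3(5.8) = (5.8 - 1)/(10 - 1) × (5.8 - 4)/(10 - 4) × (5.8 - 7)/(10 - 7) = -0.064000

P(5.8) = (-12)×L_0(5.8) + 8×L_1(5.8) + 6×L_2(5.8) + 0×L_3(5.8)
P(5.8) = 8.288000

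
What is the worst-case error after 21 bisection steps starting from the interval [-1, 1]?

Bisection error bound: |error| ≤ (b-a)/2^n
|error| ≤ (1 - (-1))/2^21 = 2/2^21
|error| ≤ 0.0000009537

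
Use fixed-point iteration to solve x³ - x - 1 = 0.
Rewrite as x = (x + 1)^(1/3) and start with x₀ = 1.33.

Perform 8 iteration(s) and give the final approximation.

Equation: x³ - x - 1 = 0
Fixed-point form: x = (x + 1)^(1/3)
x₀ = 1.33

x_1 = g(1.330000) = 1.325721
x_2 = g(1.325721) = 1.324908
x_3 = g(1.324908) = 1.324754
x_4 = g(1.324754) = 1.324725
x_5 = g(1.324725) = 1.324719
x_6 = g(1.324719) = 1.324718
x_7 = g(1.324718) = 1.324718
x_8 = g(1.324718) = 1.324718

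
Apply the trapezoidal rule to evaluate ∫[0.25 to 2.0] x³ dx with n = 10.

f(x) = x³
a = 0.25, b = 2.0, n = 10
h = (b - a)/n = 0.175000

Trapezoidal rule: (h/2)[f(x₀) + 2f(x₁) + 2f(x₂) + ... + f(xₙ)]

x_0 = 0.2500, f(x_0) = 0.015625, coefficient = 1
x_1 = 0.4250, f(x_1) = 0.076766, coefficient = 2
x_2 = 0.6000, f(x_2) = 0.216000, coefficient = 2
x_3 = 0.7750, f(x_3) = 0.465484, coefficient = 2
x_4 = 0.9500, f(x_4) = 0.857375, coefficient = 2
x_5 = 1.1250, f(x_5) = 1.423828, coefficient = 2
x_6 = 1.3000, f(x_6) = 2.197000, coefficient = 2
x_7 = 1.4750, f(x_7) = 3.209047, coefficient = 2
x_8 = 1.6500, f(x_8) = 4.492125, coefficient = 2
x_9 = 1.8250, f(x_9) = 6.078391, coefficient = 2
x_10 = 2.0000, f(x_10) = 8.000000, coefficient = 1

I ≈ (0.175000/2) × 46.047656 = 4.029170
Exact value: 3.999023
Error: 0.030146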